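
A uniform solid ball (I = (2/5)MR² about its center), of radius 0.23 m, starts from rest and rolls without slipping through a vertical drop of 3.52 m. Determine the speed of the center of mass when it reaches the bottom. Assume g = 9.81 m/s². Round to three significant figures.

With I = (2/5)MR², the ratio k = I/(MR²) is 0.4.
Pure rolling means v = ωR; then KE = ½Mv² + ½I(v/R)² = ½(1+k)Mv² = (7/10)Mv².
Setting Mgh = (7/10)Mv² gives v = √(2gh/(1+k)) = √(2·9.81·3.52/1.4) ≈ 7.02 m/s.

v ≈ 7.02 m/s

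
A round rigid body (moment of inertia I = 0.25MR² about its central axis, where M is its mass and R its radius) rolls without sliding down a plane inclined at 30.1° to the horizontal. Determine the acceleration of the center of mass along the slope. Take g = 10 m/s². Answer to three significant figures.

For this body I = 0.25MR², i.e. k = I/(MR²) = 0.25.
Along the incline Mg sinθ − f = Ma, and torque about the center fR = Iα = kMR²(a/R) gives f = kMa.
Eliminating f: Mg sinθ = (1+k)Ma, so a = g sinθ/(1+k) = 10 × sin30.1° / 1.25 ≈ 4.01 m/s².

a ≈ 4.01 m/s²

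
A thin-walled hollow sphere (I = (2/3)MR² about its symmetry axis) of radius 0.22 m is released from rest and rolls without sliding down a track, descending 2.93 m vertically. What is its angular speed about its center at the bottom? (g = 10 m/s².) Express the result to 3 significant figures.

Here I = (2/3)MR², so the shape factor k = I/(MR²) = 2/3.
Since it rolls without slipping, ω = v/R and KE = ½Mv² + ½Iω² = ½(1+k)Mv² = (5/6)Mv².
Energy conservation Mgh = ½(1+k)Mv² gives v = √(2gh/(1+k)) = √(2 × 10 × 2.93 / 1.667) = 5.93 m/s.
Then ω = v/R = 5.93 / 0.22 ≈ 27.0 rad/s.

ω ≈ 27.0 rad/s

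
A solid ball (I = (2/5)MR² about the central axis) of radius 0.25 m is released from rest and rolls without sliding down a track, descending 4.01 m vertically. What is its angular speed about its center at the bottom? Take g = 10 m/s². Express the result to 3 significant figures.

Here I = (2/5)MR², so the shape factor k = I/(MR²) = 0.4.
The rolling condition ω = v/R makes the rotational term ½I(v/R)² = ½kMv², so KE_total = ½(1+k)Mv² = (7/10)Mv².
Energy conservation Mgh = ½(1+k)Mv² gives v = √(2gh/(1+k)) = √(2 × 10 × 4.01 / 1.4) = 7.569 m/s.
The angular speed follows from ω = v/R = 7.569/0.25 ≈ 30.3 rad/s.

ω ≈ 30.3 rad/s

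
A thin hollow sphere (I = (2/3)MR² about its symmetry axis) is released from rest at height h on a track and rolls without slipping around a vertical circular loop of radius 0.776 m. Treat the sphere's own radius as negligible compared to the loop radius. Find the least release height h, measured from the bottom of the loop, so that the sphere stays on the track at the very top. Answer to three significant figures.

h_min ≈ 2.20 m

With I = (2/3)MR², the ratio k = I/(MR²) is 2/3.
At the top, contact is just lost when gravity alone supplies the centripetal force: Mg = Mv_top²/r, i.e. v_top² = gr.
With ω = v/R, the kinetic energy at speed v is ½(1+k)Mv² = (5/6)Mv².
Energy conservation from release (height h) to the top (height 2r): Mgh = Mg(2r) + (5/6)M·gr.
Thus h_min = 2r + (1+k)r/2 = r(2 + 1.667/2) = 0.776 × 2.833 ≈ 2.20 m.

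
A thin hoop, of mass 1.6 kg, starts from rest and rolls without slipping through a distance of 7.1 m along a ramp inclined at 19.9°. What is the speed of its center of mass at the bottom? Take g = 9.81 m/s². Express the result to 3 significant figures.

With I = MR², the ratio k = I/(MR²) is 1.
The rolling condition ω = v/R makes the rotational term ½I(v/R)² = ½kMv², so KE_total = ½(1+k)Mv² = Mv².
The vertical drop is h = L sinθ = 7.1 × sin19.9° = 2.417 m.
Energy conservation: Mgh = Mv², so v = √(2gh/(1+k)) = √(2 × 9.81 × 2.417 / 2) ≈ 4.87 m/s.

v ≈ 4.87 m/s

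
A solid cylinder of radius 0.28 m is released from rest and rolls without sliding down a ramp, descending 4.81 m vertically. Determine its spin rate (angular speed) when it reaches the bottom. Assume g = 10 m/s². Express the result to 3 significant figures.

With I = (1/2)MR², the ratio k = I/(MR²) is 0.5.
Rolling without slipping gives ω = v/R, so the total kinetic energy is ½Mv² + ½Iω² = ½(1+k)Mv² = (3/4)Mv².
Energy conservation Mgh = ½(1+k)Mv² gives v = √(2gh/(1+k)) = √(2 × 10 × 4.81 / 1.5) = 8.008 m/s.
The angular speed follows from ω = v/R = 8.008/0.28 ≈ 28.6 rad/s.

ω ≈ 28.6 rad/s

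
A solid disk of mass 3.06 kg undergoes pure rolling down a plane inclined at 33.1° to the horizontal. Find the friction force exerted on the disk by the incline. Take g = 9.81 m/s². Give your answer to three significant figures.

f ≈ 5.46 N

The moment of inertia is (1/2)MR², giving k ≡ I/(MR²) = 0.5.
Translational: Mg sinθ − f = Ma. Rotational about the CM: fR = Iα = kMRa, so f = kMa.
Combining, a = g sinθ/(1+k) and f = kMa = kMg sinθ/(1+k).
f = 0.5 × 3.06 × 9.81 × sin33.1° / 1.5 ≈ 5.46 N.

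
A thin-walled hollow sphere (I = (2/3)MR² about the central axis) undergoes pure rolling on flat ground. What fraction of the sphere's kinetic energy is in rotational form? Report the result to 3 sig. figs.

With I = (2/3)MR², the ratio k = I/(MR²) is 2/3.
With ω = v/R, KE_trans = ½Mv² and KE_rot = ½Iω² = ½kMv², so KE_total = ½(1+k)Mv².
The rotational fraction is therefore k/(1+k) = (2/3)/1.667 ≈ 0.400.

fraction ≈ 0.400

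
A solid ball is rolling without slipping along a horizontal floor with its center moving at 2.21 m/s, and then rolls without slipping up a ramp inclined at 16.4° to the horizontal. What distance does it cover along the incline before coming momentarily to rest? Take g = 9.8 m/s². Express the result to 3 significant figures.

Here I = (2/5)MR², so the shape factor k = I/(MR²) = 0.4.
Pure rolling means v = ωR; then KE = ½Mv² + ½I(v/R)² = ½(1+k)Mv² = (7/10)Mv².
Setting this equal to Mgh gives the vertical rise h = (1+k)v₀²/(2g) = 1.4×2.21²/(2×9.8) = 0.3489 m.
Along the incline, d = h/sinθ = 0.3489/sin16.4° ≈ 1.24 m.

d ≈ 1.24 m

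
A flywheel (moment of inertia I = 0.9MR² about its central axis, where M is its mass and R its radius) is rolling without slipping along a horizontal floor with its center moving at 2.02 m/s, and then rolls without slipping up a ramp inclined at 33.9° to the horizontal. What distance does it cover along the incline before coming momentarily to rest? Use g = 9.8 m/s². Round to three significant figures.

d ≈ 0.709 m

The moment of inertia is 0.9MR², giving k ≡ I/(MR²) = 0.9.
Pure rolling means v = ωR; then KE = ½Mv² + ½I(v/R)² = ½(1+k)Mv² = (19/20)Mv².
Setting this equal to Mgh gives the vertical rise h = (1+k)v₀²/(2g) = 1.9×2.02²/(2×9.8) = 0.3955 m.
The distance along the slope is d = h/sinθ = 0.3955/sin33.9° ≈ 0.709 m.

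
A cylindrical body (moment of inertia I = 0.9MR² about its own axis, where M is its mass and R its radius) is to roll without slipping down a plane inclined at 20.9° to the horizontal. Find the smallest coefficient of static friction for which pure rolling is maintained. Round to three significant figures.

For this body I = 0.9MR², i.e. k = I/(MR²) = 0.9.
Along the incline Mg sinθ − f = Ma, and torque about the center fR = Iα = kMR²(a/R) gives f = kMa.
These give a = g sinθ/(1+k) and the required friction f = kMg sinθ/(1+k).
The normal force is N = Mg cosθ, so μ_min = f/N = k tanθ/(1+k).
μ_min = 0.9 × tan20.9° / 1.9 ≈ 0.181.

μ_min ≈ 0.181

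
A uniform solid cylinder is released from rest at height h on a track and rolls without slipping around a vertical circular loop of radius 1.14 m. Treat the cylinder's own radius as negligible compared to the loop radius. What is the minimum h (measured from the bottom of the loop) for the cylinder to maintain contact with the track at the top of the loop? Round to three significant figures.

h_min ≈ 3.14 m

Here I = (1/2)MR², so the shape factor k = I/(MR²) = 0.5.
At the top of the loop, the minimum-contact condition is Mg = Mv_top²/r, so v_top² = gr.
With ω = v/R, the kinetic energy at speed v is ½(1+k)Mv² = (3/4)Mv².
Energy conservation from release (height h) to the top (height 2r): Mgh = Mg(2r) + (3/4)M·gr.
Thus h_min = 2r + (1+k)r/2 = r(2 + 1.5/2) = 1.14 × 2.75 ≈ 3.14 m.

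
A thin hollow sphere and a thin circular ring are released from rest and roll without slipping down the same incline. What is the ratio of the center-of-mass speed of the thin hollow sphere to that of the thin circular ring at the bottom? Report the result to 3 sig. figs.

Each satisfies Mgh = ½(1+k)Mv² with k = I/(MR²), so v ∝ 1/√(1+k).
For the thin hollow sphere k = 2/3; for the thin circular ring k = 1.
v₁/v₂ = √((1+k₂)/(1+k₁)) = √(2/1.667) ≈ 1.10.

v_ratio ≈ 1.10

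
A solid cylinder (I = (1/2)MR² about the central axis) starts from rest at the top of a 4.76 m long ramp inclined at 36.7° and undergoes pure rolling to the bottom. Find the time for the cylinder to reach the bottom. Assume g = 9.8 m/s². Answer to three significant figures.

t ≈ 1.56 s

The moment of inertia is (1/2)MR², giving k ≡ I/(MR²) = 0.5.
Along the incline Mg sinθ − f = Ma, and torque about the center fR = Iα = kMR²(a/R) gives f = kMa.
Hence a = g sinθ/(1+k) = 9.8×sin36.7°/1.5 = 3.904 m/s².
With constant a from rest, t = √(2L/a) = √(2·4.76/3.904) ≈ 1.56 s.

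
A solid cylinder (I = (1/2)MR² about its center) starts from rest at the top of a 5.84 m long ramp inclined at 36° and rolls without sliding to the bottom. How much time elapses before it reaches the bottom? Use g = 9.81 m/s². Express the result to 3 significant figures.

For this body I = (1/2)MR², i.e. k = I/(MR²) = 0.5.
Newton's second law down the slope: Mg sinθ − f = Ma. The torque equation fR = Iα (with α = a/R) gives f = kMa.
Hence a = g sinθ/(1+k) = 9.81×sin36°/1.5 = 3.844 m/s².
Starting from rest, L = ½at², so t = √(2L/a) = √(2×5.84/3.844) ≈ 1.74 s.

t ≈ 1.74 s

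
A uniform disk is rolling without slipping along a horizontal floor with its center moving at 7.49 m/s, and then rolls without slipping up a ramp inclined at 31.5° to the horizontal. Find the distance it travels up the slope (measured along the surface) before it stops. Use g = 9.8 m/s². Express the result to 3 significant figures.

The moment of inertia is (1/2)MR², giving k ≡ I/(MR²) = 0.5.
Rolling without slipping gives ω = v/R, so the total kinetic energy is ½Mv² + ½Iω² = ½(1+k)Mv² = (3/4)Mv².
Setting this equal to Mgh gives the vertical rise h = (1+k)v₀²/(2g) = 1.5×7.49²/(2×9.8) = 4.293 m.
The distance along the slope is d = h/sinθ = 4.293/sin31.5° ≈ 8.22 m.

d ≈ 8.22 m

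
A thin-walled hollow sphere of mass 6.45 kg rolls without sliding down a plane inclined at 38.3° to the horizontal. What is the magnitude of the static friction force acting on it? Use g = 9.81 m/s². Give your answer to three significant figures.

f ≈ 15.7 N

For this body I = (2/3)MR², i.e. k = I/(MR²) = 2/3.
Translational: Mg sinθ − f = Ma. Rotational about the CM: fR = Iα = kMRa, so f = kMa.
Combining, a = g sinθ/(1+k) and f = kMa = kMg sinθ/(1+k).
f = (2/3) × 6.45 × 9.81 × sin38.3° / 1.667 ≈ 15.7 N.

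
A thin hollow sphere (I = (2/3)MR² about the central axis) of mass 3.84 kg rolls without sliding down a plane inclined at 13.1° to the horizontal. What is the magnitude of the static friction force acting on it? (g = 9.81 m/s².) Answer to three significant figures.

f ≈ 3.42 N

The moment of inertia is (2/3)MR², giving k ≡ I/(MR²) = 2/3.
Translational: Mg sinθ − f = Ma. Rotational about the CM: fR = Iα = kMRa, so f = kMa.
Combining, a = g sinθ/(1+k) and f = kMa = kMg sinθ/(1+k).
f = (2/3) × 3.84 × 9.81 × sin13.1° / 1.667 ≈ 3.42 N.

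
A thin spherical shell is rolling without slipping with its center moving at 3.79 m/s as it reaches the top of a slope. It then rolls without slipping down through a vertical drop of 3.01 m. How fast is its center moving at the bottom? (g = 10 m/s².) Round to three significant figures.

v ≈ 7.11 m/s

With I = (2/3)MR², the ratio k = I/(MR²) is 2/3.
Since it rolls without slipping, ω = v/R and KE = ½Mv² + ½Iω² = ½(1+k)Mv² = (5/6)Mv².
Energy conservation: (5/6)Mv₀² + Mgh = (5/6)Mv², so v² = v₀² + 2gh/(1+k).
v = √(3.79² + 2×10×3.01/1.667) = √50.48 ≈ 7.11 m/s.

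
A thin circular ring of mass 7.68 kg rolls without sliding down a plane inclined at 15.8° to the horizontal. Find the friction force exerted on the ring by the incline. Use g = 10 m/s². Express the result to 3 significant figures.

For this body I = MR², i.e. k = I/(MR²) = 1.
Translational: Mg sinθ − f = Ma. Rotational about the CM: fR = Iα = kMRa, so f = kMa.
Combining, a = g sinθ/(1+k) and f = kMa = kMg sinθ/(1+k).
f = 1 × 7.68 × 10 × sin15.8° / 2 ≈ 10.5 N.

f ≈ 10.5 N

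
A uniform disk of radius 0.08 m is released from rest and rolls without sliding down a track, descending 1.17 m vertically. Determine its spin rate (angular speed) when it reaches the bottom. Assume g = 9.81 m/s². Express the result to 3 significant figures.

With I = (1/2)MR², the ratio k = I/(MR²) is 0.5.
Since it rolls without slipping, ω = v/R and KE = ½Mv² + ½Iω² = ½(1+k)Mv² = (3/4)Mv².
Energy conservation Mgh = ½(1+k)Mv² gives v = √(2gh/(1+k)) = √(2 × 9.81 × 1.17 / 1.5) = 3.912 m/s.
Then ω = v/R = 3.912 / 0.08 ≈ 48.9 rad/s.

ω ≈ 48.9 rad/s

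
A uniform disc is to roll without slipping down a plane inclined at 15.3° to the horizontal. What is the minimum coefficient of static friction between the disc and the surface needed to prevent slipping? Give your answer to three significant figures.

μ_min ≈ 0.0912

With I = (1/2)MR², the ratio k = I/(MR²) is 0.5.
Along the incline Mg sinθ − f = Ma, and torque about the center fR = Iα = kMR²(a/R) gives f = kMa.
These give a = g sinθ/(1+k) and the required friction f = kMg sinθ/(1+k).
With N = Mg cosθ, the no-slip condition f ≤ μN gives μ_min = f/N = k tanθ/(1+k).
μ_min = 0.5 × tan15.3° / 1.5 ≈ 0.0912.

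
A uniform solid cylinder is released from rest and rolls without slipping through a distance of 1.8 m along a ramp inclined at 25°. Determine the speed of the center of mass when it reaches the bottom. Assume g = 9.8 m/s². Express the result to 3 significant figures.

v ≈ 3.15 m/s

The moment of inertia is (1/2)MR², giving k ≡ I/(MR²) = 0.5.
Pure rolling means v = ωR; then KE = ½Mv² + ½I(v/R)² = ½(1+k)Mv² = (3/4)Mv².
The vertical drop is h = L sinθ = 1.8 × sin25° = 0.7607 m.
Setting Mgh = (3/4)Mv² gives v = √(2gh/(1+k)) = √(2·9.8·0.7607/1.5) ≈ 3.15 m/s.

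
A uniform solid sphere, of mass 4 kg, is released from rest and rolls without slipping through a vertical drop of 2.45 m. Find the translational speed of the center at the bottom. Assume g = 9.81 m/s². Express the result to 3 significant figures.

v ≈ 5.86 m/s

With I = (2/5)MR², the ratio k = I/(MR²) is 0.4.
Since it rolls without slipping, ω = v/R and KE = ½Mv² + ½Iω² = ½(1+k)Mv² = (7/10)Mv².
Setting Mgh = (7/10)Mv² gives v = √(2gh/(1+k)) = √(2·9.81·2.45/1.4) ≈ 5.86 m/s.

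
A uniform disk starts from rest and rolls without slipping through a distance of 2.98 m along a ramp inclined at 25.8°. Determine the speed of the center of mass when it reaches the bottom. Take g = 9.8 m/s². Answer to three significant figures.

Here I = (1/2)MR², so the shape factor k = I/(MR²) = 0.5.
The rolling condition ω = v/R makes the rotational term ½I(v/R)² = ½kMv², so KE_total = ½(1+k)Mv² = (3/4)Mv².
The vertical drop is h = L sinθ = 2.98 × sin25.8° = 1.297 m.
Energy conservation: Mgh = (3/4)Mv², so v = √(2gh/(1+k)) = √(2 × 9.8 × 1.297 / 1.5) ≈ 4.12 m/s.

v ≈ 4.12 m/s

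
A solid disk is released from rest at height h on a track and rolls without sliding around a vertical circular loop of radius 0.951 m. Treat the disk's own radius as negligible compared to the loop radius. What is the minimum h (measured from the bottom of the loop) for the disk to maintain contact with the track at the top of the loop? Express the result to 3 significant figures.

For this body I = (1/2)MR², i.e. k = I/(MR²) = 0.5.
At the top of the loop, the minimum-contact condition is Mg = Mv_top²/r, so v_top² = gr.
With ω = v/R, the kinetic energy at speed v is ½(1+k)Mv² = (3/4)Mv².
Energy conservation from release (height h) to the top (height 2r): Mgh = Mg(2r) + (3/4)M·gr.
Thus h_min = 2r + (1+k)r/2 = r(2 + 1.5/2) = 0.951 × 2.75 ≈ 2.62 m.

h_min ≈ 2.62 m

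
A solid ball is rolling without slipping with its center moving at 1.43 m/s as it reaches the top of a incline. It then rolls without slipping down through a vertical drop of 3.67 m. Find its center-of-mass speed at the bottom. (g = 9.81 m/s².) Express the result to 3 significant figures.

With I = (2/5)MR², the ratio k = I/(MR²) is 0.4.
Since it rolls without slipping, ω = v/R and KE = ½Mv² + ½Iω² = ½(1+k)Mv² = (7/10)Mv².
Energy conservation: (7/10)Mv₀² + Mgh = (7/10)Mv², so v² = v₀² + 2gh/(1+k).
v = √(1.43² + 2×9.81×3.67/1.4) = √53.48 ≈ 7.31 m/s.

v ≈ 7.31 m/s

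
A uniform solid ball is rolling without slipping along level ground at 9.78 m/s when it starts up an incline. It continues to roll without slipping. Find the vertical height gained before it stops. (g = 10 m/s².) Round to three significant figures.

h ≈ 6.70 m

Here I = (2/5)MR², so the shape factor k = I/(MR²) = 0.4.
The rolling condition ω = v/R makes the rotational term ½I(v/R)² = ½kMv², so KE_total = ½(1+k)Mv² = (7/10)Mv².
All of this converts to potential energy at the highest point: (7/10)Mv₀² = Mgh.
Thus h = (1+k)v₀²/(2g) = 1.4 × 9.78² / (2 × 10) ≈ 6.70 m.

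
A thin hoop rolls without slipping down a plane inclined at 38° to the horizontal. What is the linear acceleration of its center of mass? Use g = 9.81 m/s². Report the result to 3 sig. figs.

The moment of inertia is MR², giving k ≡ I/(MR²) = 1.
Along the incline Mg sinθ − f = Ma, and torque about the center fR = Iα = kMR²(a/R) gives f = kMa.
Eliminating f: Mg sinθ = (1+k)Ma, so a = g sinθ/(1+k) = 9.81 × sin38° / 2 ≈ 3.02 m/s².

a ≈ 3.02 m/s²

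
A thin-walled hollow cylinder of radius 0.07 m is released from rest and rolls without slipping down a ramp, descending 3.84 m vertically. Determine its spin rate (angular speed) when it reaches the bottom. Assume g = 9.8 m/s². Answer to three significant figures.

The moment of inertia is MR², giving k ≡ I/(MR²) = 1.
Rolling without slipping gives ω = v/R, so the total kinetic energy is ½Mv² + ½Iω² = ½(1+k)Mv² = Mv².
Energy conservation Mgh = ½(1+k)Mv² gives v = √(2gh/(1+k)) = √(2 × 9.8 × 3.84 / 2) = 6.134 m/s.
The angular speed follows from ω = v/R = 6.134/0.07 ≈ 87.6 rad/s.

ω ≈ 87.6 rad/s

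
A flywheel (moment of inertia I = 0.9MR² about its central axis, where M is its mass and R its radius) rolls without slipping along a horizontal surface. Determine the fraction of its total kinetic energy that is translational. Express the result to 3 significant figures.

With I = 0.9MR², the ratio k = I/(MR²) is 0.9.
With ω = v/R, KE_trans = ½Mv² and KE_rot = ½Iω² = ½kMv², so KE_total = ½(1+k)Mv².
The translational fraction is therefore 1/(1+k) = 1/1.9 ≈ 0.526.

fraction ≈ 0.526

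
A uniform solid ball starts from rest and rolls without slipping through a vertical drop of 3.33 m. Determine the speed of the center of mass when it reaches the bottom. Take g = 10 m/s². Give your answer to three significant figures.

Here I = (2/5)MR², so the shape factor k = I/(MR²) = 0.4.
Pure rolling means v = ωR; then KE = ½Mv² + ½I(v/R)² = ½(1+k)Mv² = (7/10)Mv².
Energy conservation: Mgh = (7/10)Mv², so v = √(2gh/(1+k)) = √(2 × 10 × 3.33 / 1.4) ≈ 6.90 m/s.

v ≈ 6.90 m/s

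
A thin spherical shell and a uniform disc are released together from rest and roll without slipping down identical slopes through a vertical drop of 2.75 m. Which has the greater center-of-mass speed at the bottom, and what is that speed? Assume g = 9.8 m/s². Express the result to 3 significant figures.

For rolling without slipping, Mgh = ½(1+k)Mv² where k = I/(MR²), so v = √(2gh/(1+k)).
Thin spherical shell: k = 2/3, giving v = √(2×9.8×2.75/1.667) = 5.687 m/s.
Uniform disc: k = 0.5, giving v = √(2×9.8×2.75/1.5) = 5.994 m/s.
The smaller k wins: the uniform disc, at ≈ 5.99 m/s.

the uniform disc, at v ≈ 5.99 m/s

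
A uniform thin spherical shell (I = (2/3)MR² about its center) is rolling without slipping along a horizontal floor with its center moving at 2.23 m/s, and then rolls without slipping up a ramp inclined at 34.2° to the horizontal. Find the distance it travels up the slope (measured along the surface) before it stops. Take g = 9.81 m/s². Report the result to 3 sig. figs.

The moment of inertia is (2/3)MR², giving k ≡ I/(MR²) = 2/3.
Pure rolling means v = ωR; then KE = ½Mv² + ½I(v/R)² = ½(1+k)Mv² = (5/6)Mv².
Setting this equal to Mgh gives the vertical rise h = (1+k)v₀²/(2g) = 1.667×2.23²/(2×9.81) = 0.4224 m.
The distance along the slope is d = h/sinθ = 0.4224/sin34.2° ≈ 0.752 m.

d ≈ 0.752 m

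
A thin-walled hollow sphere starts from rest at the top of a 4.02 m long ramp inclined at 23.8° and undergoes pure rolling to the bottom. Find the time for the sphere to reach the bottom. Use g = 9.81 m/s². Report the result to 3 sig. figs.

t ≈ 1.84 s

The moment of inertia is (2/3)MR², giving k ≡ I/(MR²) = 2/3.
Along the incline Mg sinθ − f = Ma, and torque about the center fR = Iα = kMR²(a/R) gives f = kMa.
Hence a = g sinθ/(1+k) = 9.81×sin23.8°/1.667 = 2.375 m/s².
Starting from rest, L = ½at², so t = √(2L/a) = √(2×4.02/2.375) ≈ 1.84 s.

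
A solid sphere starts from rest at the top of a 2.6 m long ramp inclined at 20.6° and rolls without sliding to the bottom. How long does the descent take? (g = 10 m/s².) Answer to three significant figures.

t ≈ 1.44 s

Here I = (2/5)MR², so the shape factor k = I/(MR²) = 0.4.
Newton's second law down the slope: Mg sinθ − f = Ma. The torque equation fR = Iα (with α = a/R) gives f = kMa.
Hence a = g sinθ/(1+k) = 10×sin20.6°/1.4 = 2.513 m/s².
With constant a from rest, t = √(2L/a) = √(2·2.6/2.513) ≈ 1.44 s.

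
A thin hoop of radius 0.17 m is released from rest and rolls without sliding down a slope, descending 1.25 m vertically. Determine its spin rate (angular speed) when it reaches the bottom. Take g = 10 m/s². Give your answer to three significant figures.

Here I = MR², so the shape factor k = I/(MR²) = 1.
Pure rolling means v = ωR; then KE = ½Mv² + ½I(v/R)² = ½(1+k)Mv² = Mv².
Energy conservation Mgh = ½(1+k)Mv² gives v = √(2gh/(1+k)) = √(2 × 10 × 1.25 / 2) = 3.536 m/s.
The angular speed follows from ω = v/R = 3.536/0.17 ≈ 20.8 rad/s.

ω ≈ 20.8 rad/s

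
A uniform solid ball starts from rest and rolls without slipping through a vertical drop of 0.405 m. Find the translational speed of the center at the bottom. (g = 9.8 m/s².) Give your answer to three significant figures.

For this body I = (2/5)MR², i.e. k = I/(MR²) = 0.4.
Rolling without slipping gives ω = v/R, so the total kinetic energy is ½Mv² + ½Iω² = ½(1+k)Mv² = (7/10)Mv².
Energy conservation: Mgh = (7/10)Mv², so v = √(2gh/(1+k)) = √(2 × 9.8 × 0.405 / 1.4) ≈ 2.38 m/s.

v ≈ 2.38 m/s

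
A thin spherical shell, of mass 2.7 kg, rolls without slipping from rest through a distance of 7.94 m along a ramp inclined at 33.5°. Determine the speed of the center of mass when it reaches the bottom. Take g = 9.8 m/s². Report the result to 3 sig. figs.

The moment of inertia is (2/3)MR², giving k ≡ I/(MR²) = 2/3.
Rolling without slipping gives ω = v/R, so the total kinetic energy is ½Mv² + ½Iω² = ½(1+k)Mv² = (5/6)Mv².
The vertical drop is h = L sinθ = 7.94 × sin33.5° = 4.382 m.
Energy conservation: Mgh = (5/6)Mv², so v = √(2gh/(1+k)) = √(2 × 9.8 × 4.382 / 1.667) ≈ 7.18 m/s.

v ≈ 7.18 m/s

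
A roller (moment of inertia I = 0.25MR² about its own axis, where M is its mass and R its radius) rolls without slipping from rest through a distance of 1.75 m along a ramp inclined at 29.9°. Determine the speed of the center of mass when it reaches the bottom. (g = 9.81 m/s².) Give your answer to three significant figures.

v ≈ 3.70 m/s

With I = 0.25MR², the ratio k = I/(MR²) is 0.25.
Rolling without slipping gives ω = v/R, so the total kinetic energy is ½Mv² + ½Iω² = ½(1+k)Mv² = (5/8)Mv².
The vertical drop is h = L sinθ = 1.75 × sin29.9° = 0.8724 m.
Energy conservation: Mgh = (5/8)Mv², so v = √(2gh/(1+k)) = √(2 × 9.81 × 0.8724 / 1.25) ≈ 3.70 m/s.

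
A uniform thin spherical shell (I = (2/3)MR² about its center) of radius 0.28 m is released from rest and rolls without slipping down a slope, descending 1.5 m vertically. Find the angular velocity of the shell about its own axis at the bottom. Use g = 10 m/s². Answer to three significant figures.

For this body I = (2/3)MR², i.e. k = I/(MR²) = 2/3.
The rolling condition ω = v/R makes the rotational term ½I(v/R)² = ½kMv², so KE_total = ½(1+k)Mv² = (5/6)Mv².
Energy conservation Mgh = ½(1+k)Mv² gives v = √(2gh/(1+k)) = √(2 × 10 × 1.5 / 1.667) = 4.243 m/s.
Then ω = v/R = 4.243 / 0.28 ≈ 15.2 rad/s.

ω ≈ 15.2 rad/s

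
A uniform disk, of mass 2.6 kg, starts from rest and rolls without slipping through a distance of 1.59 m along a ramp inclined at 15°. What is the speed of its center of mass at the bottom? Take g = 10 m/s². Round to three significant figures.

The moment of inertia is (1/2)MR², giving k ≡ I/(MR²) = 0.5.
The rolling condition ω = v/R makes the rotational term ½I(v/R)² = ½kMv², so KE_total = ½(1+k)Mv² = (3/4)Mv².
The vertical drop is h = L sinθ = 1.59 × sin15° = 0.4115 m.
Energy conservation: Mgh = (3/4)Mv², so v = √(2gh/(1+k)) = √(2 × 10 × 0.4115 / 1.5) ≈ 2.34 m/s.

v ≈ 2.34 m/s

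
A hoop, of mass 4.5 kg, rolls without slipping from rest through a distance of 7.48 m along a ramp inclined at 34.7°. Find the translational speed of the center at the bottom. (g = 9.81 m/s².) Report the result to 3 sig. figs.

v ≈ 6.46 m/s

Here I = MR², so the shape factor k = I/(MR²) = 1.
The rolling condition ω = v/R makes the rotational term ½I(v/R)² = ½kMv², so KE_total = ½(1+k)Mv² = Mv².
The vertical drop is h = L sinθ = 7.48 × sin34.7° = 4.258 m.
Energy conservation: Mgh = Mv², so v = √(2gh/(1+k)) = √(2 × 9.81 × 4.258 / 2) ≈ 6.46 m/s.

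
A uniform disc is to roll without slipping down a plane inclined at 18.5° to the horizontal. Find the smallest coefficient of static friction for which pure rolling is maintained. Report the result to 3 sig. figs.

μ_min ≈ 0.112

With I = (1/2)MR², the ratio k = I/(MR²) is 0.5.
Translational: Mg sinθ − f = Ma. Rotational about the CM: fR = Iα = kMRa, so f = kMa.
These give a = g sinθ/(1+k) and the required friction f = kMg sinθ/(1+k).
The normal force is N = Mg cosθ, so μ_min = f/N = k tanθ/(1+k).
μ_min = 0.5 × tan18.5° / 1.5 ≈ 0.112.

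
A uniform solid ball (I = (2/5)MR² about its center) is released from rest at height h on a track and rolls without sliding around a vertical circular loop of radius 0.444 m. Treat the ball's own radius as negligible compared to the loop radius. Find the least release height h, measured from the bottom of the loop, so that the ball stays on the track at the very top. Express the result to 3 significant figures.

Here I = (2/5)MR², so the shape factor k = I/(MR²) = 0.4.
At the top of the loop, the minimum-contact condition is Mg = Mv_top²/r, so v_top² = gr.
With ω = v/R, the kinetic energy at speed v is ½(1+k)Mv² = (7/10)Mv².
Energy conservation from release (height h) to the top (height 2r): Mgh = Mg(2r) + (7/10)M·gr.
Thus h_min = 2r + (1+k)r/2 = r(2 + 1.4/2) = 0.444 × 2.7 ≈ 1.20 m.

h_min ≈ 1.20 m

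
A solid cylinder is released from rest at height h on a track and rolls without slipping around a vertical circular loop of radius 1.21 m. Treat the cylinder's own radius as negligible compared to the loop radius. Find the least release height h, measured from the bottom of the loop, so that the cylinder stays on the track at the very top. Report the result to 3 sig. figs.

The moment of inertia is (1/2)MR², giving k ≡ I/(MR²) = 0.5.
At the top, contact is just lost when gravity alone supplies the centripetal force: Mg = Mv_top²/r, i.e. v_top² = gr.
With ω = v/R, the kinetic energy at speed v is ½(1+k)Mv² = (3/4)Mv².
Energy conservation from release (height h) to the top (height 2r): Mgh = Mg(2r) + (3/4)M·gr.
Thus h_min = 2r + (1+k)r/2 = r(2 + 1.5/2) = 1.21 × 2.75 ≈ 3.33 m.

h_min ≈ 3.33 m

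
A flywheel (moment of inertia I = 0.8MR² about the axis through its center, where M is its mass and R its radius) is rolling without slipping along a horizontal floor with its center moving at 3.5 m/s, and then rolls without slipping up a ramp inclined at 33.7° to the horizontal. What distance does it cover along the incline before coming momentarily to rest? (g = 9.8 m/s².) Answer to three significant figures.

d ≈ 2.03 m

For this body I = 0.8MR², i.e. k = I/(MR²) = 0.8.
The rolling condition ω = v/R makes the rotational term ½I(v/R)² = ½kMv², so KE_total = ½(1+k)Mv² = (9/10)Mv².
Setting this equal to Mgh gives the vertical rise h = (1+k)v₀²/(2g) = 1.8×3.5²/(2×9.8) = 1.125 m.
Along the incline, d = h/sinθ = 1.125/sin33.7° ≈ 2.03 m.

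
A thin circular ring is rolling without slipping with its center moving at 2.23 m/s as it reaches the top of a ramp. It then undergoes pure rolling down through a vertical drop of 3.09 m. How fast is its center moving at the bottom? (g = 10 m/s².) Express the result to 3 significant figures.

The moment of inertia is MR², giving k ≡ I/(MR²) = 1.
Pure rolling means v = ωR; then KE = ½Mv² + ½I(v/R)² = ½(1+k)Mv² = Mv².
Energy conservation: Mv₀² + Mgh = Mv², so v² = v₀² + 2gh/(1+k).
v = √(2.23² + 2×10×3.09/2) = √35.87 ≈ 5.99 m/s.

v ≈ 5.99 m/s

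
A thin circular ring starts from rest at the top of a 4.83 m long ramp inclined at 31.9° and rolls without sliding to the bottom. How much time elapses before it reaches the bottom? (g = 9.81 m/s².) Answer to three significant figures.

t ≈ 1.93 s

For this body I = MR², i.e. k = I/(MR²) = 1.
Along the incline Mg sinθ − f = Ma, and torque about the center fR = Iα = kMR²(a/R) gives f = kMa.
Hence a = g sinθ/(1+k) = 9.81×sin31.9°/2 = 2.592 m/s².
Starting from rest, L = ½at², so t = √(2L/a) = √(2×4.83/2.592) ≈ 1.93 s.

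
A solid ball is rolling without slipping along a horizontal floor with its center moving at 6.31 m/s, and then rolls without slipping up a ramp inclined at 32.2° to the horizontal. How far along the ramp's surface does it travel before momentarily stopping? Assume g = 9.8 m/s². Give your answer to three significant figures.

d ≈ 5.34 m

For this body I = (2/5)MR², i.e. k = I/(MR²) = 0.4.
Since it rolls without slipping, ω = v/R and KE = ½Mv² + ½Iω² = ½(1+k)Mv² = (7/10)Mv².
Setting this equal to Mgh gives the vertical rise h = (1+k)v₀²/(2g) = 1.4×6.31²/(2×9.8) = 2.844 m.
Along the incline, d = h/sinθ = 2.844/sin32.2° ≈ 5.34 m.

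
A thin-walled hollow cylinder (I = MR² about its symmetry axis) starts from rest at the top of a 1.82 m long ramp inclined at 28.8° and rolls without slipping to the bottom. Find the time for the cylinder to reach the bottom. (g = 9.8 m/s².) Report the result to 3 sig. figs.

t ≈ 1.24 s

The moment of inertia is MR², giving k ≡ I/(MR²) = 1.
Along the incline Mg sinθ − f = Ma, and torque about the center fR = Iα = kMR²(a/R) gives f = kMa.
Hence a = g sinθ/(1+k) = 9.8×sin28.8°/2 = 2.361 m/s².
With constant a from rest, t = √(2L/a) = √(2·1.82/2.361) ≈ 1.24 s.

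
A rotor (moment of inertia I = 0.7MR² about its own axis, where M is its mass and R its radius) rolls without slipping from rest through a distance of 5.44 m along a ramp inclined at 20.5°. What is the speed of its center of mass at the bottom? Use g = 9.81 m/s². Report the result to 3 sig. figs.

For this body I = 0.7MR², i.e. k = I/(MR²) = 0.7.
Since it rolls without slipping, ω = v/R and KE = ½Mv² + ½Iω² = ½(1+k)Mv² = (17/20)Mv².
The vertical drop is h = L sinθ = 5.44 × sin20.5° = 1.905 m.
Setting Mgh = (17/20)Mv² gives v = √(2gh/(1+k)) = √(2·9.81·1.905/1.7) ≈ 4.69 m/s.

v ≈ 4.69 m/s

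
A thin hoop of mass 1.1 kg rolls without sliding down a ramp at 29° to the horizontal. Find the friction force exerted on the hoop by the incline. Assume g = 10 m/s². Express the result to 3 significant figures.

With I = MR², the ratio k = I/(MR²) is 1.
Newton's second law down the slope: Mg sinθ − f = Ma. The torque equation fR = Iα (with α = a/R) gives f = kMa.
Combining, a = g sinθ/(1+k) and f = kMa = kMg sinθ/(1+k).
f = 1 × 1.1 × 10 × sin29° / 2 ≈ 2.67 N.

f ≈ 2.67 N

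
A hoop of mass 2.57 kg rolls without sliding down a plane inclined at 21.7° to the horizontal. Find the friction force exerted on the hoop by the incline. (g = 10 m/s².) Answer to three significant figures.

For this body I = MR², i.e. k = I/(MR²) = 1.
Along the incline Mg sinθ − f = Ma, and torque about the center fR = Iα = kMR²(a/R) gives f = kMa.
Combining, a = g sinθ/(1+k) and f = kMa = kMg sinθ/(1+k).
f = 1 × 2.57 × 10 × sin21.7° / 2 ≈ 4.75 N.

f ≈ 4.75 N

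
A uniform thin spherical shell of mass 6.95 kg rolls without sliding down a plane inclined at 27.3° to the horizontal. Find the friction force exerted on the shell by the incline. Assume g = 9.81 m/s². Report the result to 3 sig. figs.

The moment of inertia is (2/3)MR², giving k ≡ I/(MR²) = 2/3.
Along the incline Mg sinθ − f = Ma, and torque about the center fR = Iα = kMR²(a/R) gives f = kMa.
Combining, a = g sinθ/(1+k) and f = kMa = kMg sinθ/(1+k).
f = (2/3) × 6.95 × 9.81 × sin27.3° / 1.667 ≈ 12.5 N.

f ≈ 12.5 N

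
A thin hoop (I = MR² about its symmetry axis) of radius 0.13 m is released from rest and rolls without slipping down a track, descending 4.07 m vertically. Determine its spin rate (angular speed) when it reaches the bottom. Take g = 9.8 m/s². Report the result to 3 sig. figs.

Here I = MR², so the shape factor k = I/(MR²) = 1.
Rolling without slipping gives ω = v/R, so the total kinetic energy is ½Mv² + ½Iω² = ½(1+k)Mv² = Mv².
Energy conservation Mgh = ½(1+k)Mv² gives v = √(2gh/(1+k)) = √(2 × 9.8 × 4.07 / 2) = 6.316 m/s.
The angular speed follows from ω = v/R = 6.316/0.13 ≈ 48.6 rad/s.

ω ≈ 48.6 rad/s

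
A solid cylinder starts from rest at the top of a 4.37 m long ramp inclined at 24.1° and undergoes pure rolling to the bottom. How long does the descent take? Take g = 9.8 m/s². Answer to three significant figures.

For this body I = (1/2)MR², i.e. k = I/(MR²) = 0.5.
Along the incline Mg sinθ − f = Ma, and torque about the center fR = Iα = kMR²(a/R) gives f = kMa.
Hence a = g sinθ/(1+k) = 9.8×sin24.1°/1.5 = 2.668 m/s².
Starting from rest, L = ½at², so t = √(2L/a) = √(2×4.37/2.668) ≈ 1.81 s.

t ≈ 1.81 s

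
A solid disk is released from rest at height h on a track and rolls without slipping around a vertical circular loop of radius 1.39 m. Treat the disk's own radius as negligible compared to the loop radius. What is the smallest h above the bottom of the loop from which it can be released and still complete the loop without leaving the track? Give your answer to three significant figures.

h_min ≈ 3.82 m

Here I = (1/2)MR², so the shape factor k = I/(MR²) = 0.5.
At the top of the loop, the minimum-contact condition is Mg = Mv_top²/r, so v_top² = gr.
With ω = v/R, the kinetic energy at speed v is ½(1+k)Mv² = (3/4)Mv².
Energy conservation from release (height h) to the top (height 2r): Mgh = Mg(2r) + (3/4)M·gr.
Thus h_min = 2r + (1+k)r/2 = r(2 + 1.5/2) = 1.39 × 2.75 ≈ 3.82 m.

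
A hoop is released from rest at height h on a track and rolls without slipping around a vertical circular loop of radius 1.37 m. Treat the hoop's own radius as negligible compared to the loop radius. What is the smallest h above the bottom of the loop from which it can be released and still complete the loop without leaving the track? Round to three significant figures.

h_min ≈ 4.11 m

Here I = MR², so the shape factor k = I/(MR²) = 1.
At the top of the loop, the minimum-contact condition is Mg = Mv_top²/r, so v_top² = gr.
With ω = v/R, the kinetic energy at speed v is ½(1+k)Mv² = Mv².
Energy conservation from release (height h) to the top (height 2r): Mgh = Mg(2r) + M·gr.
Thus h_min = 2r + (1+k)r/2 = r(2 + 2/2) = 1.37 × 3 ≈ 4.11 m.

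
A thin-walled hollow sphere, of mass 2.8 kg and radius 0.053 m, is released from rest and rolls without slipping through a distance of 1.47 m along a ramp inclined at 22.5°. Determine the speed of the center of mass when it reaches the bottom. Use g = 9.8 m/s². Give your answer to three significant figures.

v ≈ 2.57 m/s

For this body I = (2/3)MR², i.e. k = I/(MR²) = 2/3.
Rolling without slipping gives ω = v/R, so the total kinetic energy is ½Mv² + ½Iω² = ½(1+k)Mv² = (5/6)Mv².
The vertical drop is h = L sinθ = 1.47 × sin22.5° = 0.5625 m.
Setting Mgh = (5/6)Mv² gives v = √(2gh/(1+k)) = √(2·9.8·0.5625/1.667) ≈ 2.57 m/s.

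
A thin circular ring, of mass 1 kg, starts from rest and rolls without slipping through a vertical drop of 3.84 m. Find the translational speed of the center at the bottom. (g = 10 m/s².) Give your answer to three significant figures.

For this body I = MR², i.e. k = I/(MR²) = 1.
Pure rolling means v = ωR; then KE = ½Mv² + ½I(v/R)² = ½(1+k)Mv² = Mv².
Setting Mgh = Mv² gives v = √(2gh/(1+k)) = √(2·10·3.84/2) ≈ 6.20 m/s.

v ≈ 6.20 m/s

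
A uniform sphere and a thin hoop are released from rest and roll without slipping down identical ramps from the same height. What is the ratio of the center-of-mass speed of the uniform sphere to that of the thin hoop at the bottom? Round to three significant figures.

v_ratio ≈ 1.20

Each satisfies Mgh = ½(1+k)Mv² with k = I/(MR²), so v ∝ 1/√(1+k).
For the uniform sphere k = 0.4; for the thin hoop k = 1.
v₁/v₂ = √((1+k₂)/(1+k₁)) = √(2/1.4) ≈ 1.20.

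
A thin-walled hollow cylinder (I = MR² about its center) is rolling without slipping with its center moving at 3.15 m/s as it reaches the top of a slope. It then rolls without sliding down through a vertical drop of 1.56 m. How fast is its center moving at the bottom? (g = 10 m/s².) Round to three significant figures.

v ≈ 5.05 m/s

For this body I = MR², i.e. k = I/(MR²) = 1.
Rolling without slipping gives ω = v/R, so the total kinetic energy is ½Mv² + ½Iω² = ½(1+k)Mv² = Mv².
Conserving energy between top and bottom: Mv² = Mv₀² + Mgh, hence v² = v₀² + 2gh/(1+k).
v = √(3.15² + 2×10×1.56/2) = √25.52 ≈ 5.05 m/s.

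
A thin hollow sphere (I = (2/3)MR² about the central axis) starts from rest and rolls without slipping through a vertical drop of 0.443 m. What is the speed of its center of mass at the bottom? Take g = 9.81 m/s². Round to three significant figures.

v ≈ 2.28 m/s

For this body I = (2/3)MR², i.e. k = I/(MR²) = 2/3.
Since it rolls without slipping, ω = v/R and KE = ½Mv² + ½Iω² = ½(1+k)Mv² = (5/6)Mv².
Setting Mgh = (5/6)Mv² gives v = √(2gh/(1+k)) = √(2·9.81·0.443/1.667) ≈ 2.28 m/s.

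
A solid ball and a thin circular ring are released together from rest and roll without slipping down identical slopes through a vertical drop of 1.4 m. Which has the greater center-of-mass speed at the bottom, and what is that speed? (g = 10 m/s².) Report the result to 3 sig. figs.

the solid ball, at v ≈ 4.47 m/s

For rolling without slipping, Mgh = ½(1+k)Mv² where k = I/(MR²), so v = √(2gh/(1+k)).
Solid ball: k = 0.4, giving v = √(2×10×1.4/1.4) = 4.472 m/s.
Thin circular ring: k = 1, giving v = √(2×10×1.4/2) = 3.742 m/s.
The smaller k wins: the solid ball, at ≈ 4.47 m/s.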